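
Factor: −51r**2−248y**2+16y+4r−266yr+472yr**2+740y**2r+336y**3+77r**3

Group: 6y(56y**2+58yr−4y+11r**2−r) + (7r−4)(56y**2+58yr−4y+11r**2−r); both groups contain (56y**2+58yr−4y+11r**2−r), so (6y+7r−4) is a factor with cofactor 56y**2+58yr−4y+11r**2−r.
The cofactor groups again: 56y**2+58yr−4y+11r**2−r = 14y(4y+r) + (11r−1)(4y+r); both groups contain (4y+r), giving (14y+11r−1)(4y+r).

(14y+11r−1)(6y+7r−4)(4y+r)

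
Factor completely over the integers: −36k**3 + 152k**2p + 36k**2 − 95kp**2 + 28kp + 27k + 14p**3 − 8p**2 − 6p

−(2k − 7p − 3)(2k − p + 1)(9k − 2p)

Group: 2k(−18k**2 + 67kp + 27k − 14p**2 − 6p) + (−p + 1)(−18k**2 + 67kp + 27k − 14p**2 − 6p); both groups contain (−18k**2 + 67kp + 27k − 14p**2 − 6p), so (2k − p + 1) is a factor with cofactor −18k**2 + 67kp + 27k − 14p**2 − 6p.
The cofactor groups again: −18k**2 + 67kp + 27k − 14p**2 − 6p = −9k(2k − 7p − 3) + 2p(2k − 7p − 3); both groups contain (2k − 7p − 3), giving −(9k − 2p)(2k − 7p − 3).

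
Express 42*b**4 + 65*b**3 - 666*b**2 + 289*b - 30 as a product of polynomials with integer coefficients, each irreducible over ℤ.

Among the possible rational roots, b = 2/7 is a root, giving the factor (7*b - 2) and quotient 6*b**3 + 11*b**2 - 92*b + 15.
Next, b = 1/6 is a root, so (6*b - 1) is a factor; dividing leaves b**2 + 2*b - 15.
The remaining quadratic factors as (b - 3)(b + 5).

(6*b - 1)*(7*b - 2)*(b + 5)*(b - 3)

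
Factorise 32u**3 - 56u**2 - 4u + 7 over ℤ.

Group as (32u**3 - 4u) + (-56u**2 + 7) = 4u(8u**2 - 1) - 7(8u**2 - 1).
Both groups share the factor (8u**2 - 1).

(4u - 7)(8u**2 - 1)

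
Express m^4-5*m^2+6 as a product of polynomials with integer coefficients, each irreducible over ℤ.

(m^2-2)*(m^2-3)

Substitute u = m^2 to get a quadratic in u, then factor.
m^2-2 is irreducible over ℤ (2 is not a perfect square).
m^2-3 is irreducible over ℤ (3 is not a perfect square).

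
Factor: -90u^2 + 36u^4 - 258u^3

Pull out the common factor 6u^2, then factor the remaining trinomial.

6u^2(2u - 15)(3u + 1)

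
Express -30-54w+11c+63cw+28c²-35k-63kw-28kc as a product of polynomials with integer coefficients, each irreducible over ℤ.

-(7k-7c+6)(4c+9w+5)

Group: -4c(7k-7c+6) + (-9w-5)(7k-7c+6); both groups contain (7k-7c+6).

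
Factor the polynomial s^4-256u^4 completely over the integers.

Difference of squares twice: with A = s and B = 4u, A⁴ − B⁴ = (A² − B²)(A² + B²), and A² − B² factors again.

(s+4u)(s-4u)(s^2+16u^2)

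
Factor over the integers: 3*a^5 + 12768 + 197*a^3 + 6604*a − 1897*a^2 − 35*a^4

Testing divisors of the constant over divisors of the leading coefficient, a = 7 is a root, so (a − 7) is a factor; dividing leaves 3*a^4 − 14*a^3 + 99*a^2 − 1204*a − 1824.
Next, a = 8 is a root, giving the factor (a − 8) and quotient 3*a^3 + 10*a^2 + 179*a + 228.
Next, a = −4/3 is a root, giving the factor (3*a + 4) and quotient a^2 + 2*a + 57.
The quadratic a^2 + 2*a + 57 has discriminant −224 < 0 and is irreducible over ℤ.

(3*a + 4)*(a − 7)*(a − 8)*(a^2 + 2*a + 57)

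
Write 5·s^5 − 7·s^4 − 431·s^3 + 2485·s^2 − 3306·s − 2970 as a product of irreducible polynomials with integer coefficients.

Testing divisors of the constant over divisors of the leading coefficient, s = −3/5 is a root, giving the factor (5·s + 3) and quotient s^4 − 2·s^3 − 85·s^2 + 548·s − 990.
Next, s = −11 is a root, so (s + 11) is a factor; dividing leaves s^3 − 13·s^2 + 58·s − 90.
Continuing, s = 5 is a root, so (s − 5) is a factor; dividing leaves s^2 − 8·s + 18.
The quadratic s^2 − 8·s + 18 has discriminant −8 < 0 and is irreducible over ℤ.

(5·s + 3)·(s + 11)·(s − 5)·(s^2 − 8·s + 18)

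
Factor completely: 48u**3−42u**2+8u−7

Group as (48u**3+8u) + (−42u**2−7) = 8u(6u**2+1) − 7(6u**2+1).
Both groups share the factor (6u**2+1).

(8u−7)(6u**2+1)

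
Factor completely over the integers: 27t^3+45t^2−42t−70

Group as (27t^3−42t) + (45t^2−70) = 3t(9t^2−14) + 5(9t^2−14).
Both groups share the factor (9t^2−14).

(3t+5)(9t^2−14)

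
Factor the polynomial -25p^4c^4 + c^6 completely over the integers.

-c^4(5p^2 - c)(5p^2 + c)

Factor out c^4 first: what remains is -25p^4 + c^2.
Recognize a difference of squares with the parts c and 5p^2.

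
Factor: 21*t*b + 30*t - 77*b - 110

(3*t - 11)*(7*b + 10)

Group as (21*t*b + 30*t) + (-77*b - 110) = 3*t*(7*b + 10) - 11*(7*b + 10).
Both groups share the factor (7*b + 10).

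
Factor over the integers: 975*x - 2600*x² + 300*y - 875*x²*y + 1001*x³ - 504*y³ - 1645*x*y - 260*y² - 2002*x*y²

Group: 7*x*(143*x² + 161*x*y - 65*x + 36*y² - 20*y) + (-14*y - 15)*(143*x² + 161*x*y - 65*x + 36*y² - 20*y); both groups contain (143*x² + 161*x*y - 65*x + 36*y² - 20*y), so (7*x - 14*y - 15) is a factor with cofactor 143*x² + 161*x*y - 65*x + 36*y² - 20*y.
The cofactor groups again: 143*x² + 161*x*y - 65*x + 36*y² - 20*y = 13*x*(11*x + 9*y - 5) + 4*y*(11*x + 9*y - 5); both groups contain (11*x + 9*y - 5), giving (13*x + 4*y)*(11*x + 9*y - 5).

(11*x + 9*y - 5)*(13*x + 4*y)*(7*x - 14*y - 15)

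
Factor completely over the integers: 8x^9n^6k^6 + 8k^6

Pull out the common factor 8k^6, leaving x^9n^6 + 1.
Recognize a sum of cubes with the parts x^3n^2 and 1.

8k^6(x^3n^2 + 1)(x^6n^4 - x^3n^2 + 1)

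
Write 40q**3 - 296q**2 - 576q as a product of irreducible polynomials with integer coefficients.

8q(5q + 8)(q - 9)

Pull out the common factor 8q, then factor the remaining trinomial.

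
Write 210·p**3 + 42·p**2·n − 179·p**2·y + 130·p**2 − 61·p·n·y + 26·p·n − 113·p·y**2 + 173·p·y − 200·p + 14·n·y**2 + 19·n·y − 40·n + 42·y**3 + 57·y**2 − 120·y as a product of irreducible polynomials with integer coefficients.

Group: 7·p·(30·p**2 + 6·p·n − 17·p·y + 40·p − 7·n·y + 8·n − 21·y**2 + 24·y) + (−2·y − 5)·(30·p**2 + 6·p·n − 17·p·y + 40·p − 7·n·y + 8·n − 21·y**2 + 24·y); both groups contain (30·p**2 + 6·p·n − 17·p·y + 40·p − 7·n·y + 8·n − 21·y**2 + 24·y), so (7·p − 2·y − 5) is a factor with cofactor 30·p**2 + 6·p·n − 17·p·y + 40·p − 7·n·y + 8·n − 21·y**2 + 24·y.
The cofactor groups again: 30·p**2 + 6·p·n − 17·p·y + 40·p − 7·n·y + 8·n − 21·y**2 + 24·y = 6·p·(5·p + n + 3·y) + (−7·y + 8)·(5·p + n + 3·y); both groups contain (5·p + n + 3·y), giving (6·p − 7·y + 8)·(5·p + n + 3·y).

(6·p − 7·y + 8)·(7·p − 2·y − 5)·(5·p + n + 3·y)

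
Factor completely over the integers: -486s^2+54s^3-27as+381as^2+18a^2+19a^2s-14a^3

Group: a(-14a^2-65as+18a-9s^2+81s) - 6s(-14a^2-65as+18a-9s^2+81s); both groups contain (-14a^2-65as+18a-9s^2+81s), so (a-6s) is a factor with cofactor -14a^2-65as+18a-9s^2+81s.
The cofactor groups again: -14a^2-65as+18a-9s^2+81s = -7a(2a+9s) + (-s+9)(2a+9s); both groups contain (2a+9s), giving -(7a+s-9)(2a+9s).

-(2a+9s)(7a+s-9)(a-6s)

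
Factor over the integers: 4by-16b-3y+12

(4b-3)(y-4)

Group as (4by-16b) + (-3y+12) = 4b(y-4) - 3(y-4).
Both groups share the factor (y-4).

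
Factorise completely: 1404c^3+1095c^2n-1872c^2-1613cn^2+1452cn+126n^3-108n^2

(12c-n)(13c-9n)(9c+14n-12)

Group: 12c(117c^2+101cn-156c-126n^2+108n) - n(117c^2+101cn-156c-126n^2+108n); both groups contain (117c^2+101cn-156c-126n^2+108n), so (12c-n) is a factor with cofactor 117c^2+101cn-156c-126n^2+108n.
The cofactor groups again: 117c^2+101cn-156c-126n^2+108n = 9c(13c-9n) + (14n-12)(13c-9n); both groups contain (13c-9n), giving (9c+14n-12)(13c-9n).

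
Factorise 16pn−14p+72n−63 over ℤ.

Group as (16pn−14p) + (72n−63) = 2p(8n−7) + 9(8n−7).
Both groups share the factor (8n−7).

(2p+9)(8n−7)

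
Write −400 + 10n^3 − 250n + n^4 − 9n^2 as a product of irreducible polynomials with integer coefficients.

(n + 2)(n + 5)(n + 8)(n − 5)

Trying the rational-root candidates, n = −5 is a root, so (n + 5) is a factor; dividing leaves n^3 + 5n^2 − 34n − 80.
Continuing, n = −2 is a root, so (n + 2) divides it; the quotient is n^2 + 3n − 40.
The remaining quadratic factors as (n − 5)(n + 8).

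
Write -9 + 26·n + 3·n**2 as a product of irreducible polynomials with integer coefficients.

Need a pair with product 3·(-9) = -27 and sum 26: that's 27 and -1.
Split the middle term: 3·n**2 + 27·n - n - 9 = 3·n·(n + 9) - (n + 9).

(3·n - 1)·(n + 9)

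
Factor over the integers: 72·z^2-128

Pull out the common factor 8; 9·z^2-16 is a difference of squares.

8·(3·z+4)·(3·z-4)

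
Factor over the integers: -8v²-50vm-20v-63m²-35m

Group: -2v(4v+7m) + (-9m-5)(4v+7m); both groups contain (4v+7m).

-(4v+7m)(2v+9m+5)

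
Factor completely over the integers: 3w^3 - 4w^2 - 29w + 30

(3w - 10)(w + 3)(w - 1)

Among the possible rational roots, w = -3 is a root, so (w + 3) divides it; the quotient is 3w^2 - 13w + 10.
The remaining quadratic factors as (3w - 10)(w - 1).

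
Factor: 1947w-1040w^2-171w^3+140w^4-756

Trying the rational-root candidates, w = 4/7 is a root, giving the factor (7w-4) and quotient 20w^3-13w^2-156w+189.
Then w = -3 is a root, so (w+3) divides it; the quotient is 20w^2-73w+63.
The remaining quadratic factors as (5w-7)(4w-9).

(4w-9)(5w-7)(7w-4)(w+3)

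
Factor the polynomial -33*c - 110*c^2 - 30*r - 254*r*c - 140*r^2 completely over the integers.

-(14*r + 10*c + 3)*(10*r + 11*c)

Group: -14*r*(10*r + 11*c) + (-10*c - 3)*(10*r + 11*c); both groups contain (10*r + 11*c).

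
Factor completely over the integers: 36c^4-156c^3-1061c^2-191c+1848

(6c+11)(6c-7)(c+3)(c-8)

By the rational root theorem, c = -11/6 is a root, so (6c+11) divides it; the quotient is 6c^3-37c^2-109c+168.
Then c = -3 is a root, so (c+3) divides it; the quotient is 6c^2-55c+56.
The remaining quadratic factors as (6c-7)(c-8).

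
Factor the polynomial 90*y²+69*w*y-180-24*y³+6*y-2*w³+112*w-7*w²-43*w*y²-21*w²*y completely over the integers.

Group: 2*w*(-w²-9*w*y-8*w-8*y²+6*y+20) + (3*y-9)*(-w²-9*w*y-8*w-8*y²+6*y+20); both groups contain (-w²-9*w*y-8*w-8*y²+6*y+20), so (2*w+3*y-9) is a factor with cofactor -w²-9*w*y-8*w-8*y²+6*y+20.
The cofactor groups again: -w²-9*w*y-8*w-8*y²+6*y+20 = -w*(w+y-2) + (-8*y-10)*(w+y-2); both groups contain (w+y-2), giving -(w+8*y+10)*(w+y-2).

-(2*w+3*y-9)*(w+8*y+10)*(w+y-2)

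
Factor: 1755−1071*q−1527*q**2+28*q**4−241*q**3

(4*q−3)*(7*q+15)*(q+3)*(q−13)

Testing divisors of the constant over divisors of the leading coefficient, q = −15/7 is a root, giving the factor (7*q+15) and quotient 4*q**3−43*q**2−126*q+117.
Then q = −3 is a root, giving the factor (q+3) and quotient 4*q**2−55*q+39.
The remaining quadratic factors as (4*q−3)(q−13).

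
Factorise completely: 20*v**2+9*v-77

(4*v-7)*(5*v+11)

Need a pair with product 20·(-77) = -1540 and sum 9: that's 44 and -35.
Split the middle term: 20*v**2+44*v - 35*v-77 = 4*v*(5*v+11) - 7*(5*v+11).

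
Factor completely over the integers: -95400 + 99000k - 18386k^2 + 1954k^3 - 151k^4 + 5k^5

Testing divisors of the constant over divisors of the leading coefficient, k = 15 is a root, giving the factor (k - 15) and quotient 5k^4 - 76k^3 + 814k^2 - 6176k + 6360.
Next, k = 6/5 is a root, so (5k - 6) is a factor; dividing leaves k^3 - 14k^2 + 146k - 1060.
Next, k = 10 is a root, giving the factor (k - 10) and quotient k^2 - 4k + 106.
The quadratic k^2 - 4k + 106 has discriminant -408 < 0 and is irreducible over ℤ.

(5k - 6)(k - 10)(k - 15)(k^2 - 4k + 106)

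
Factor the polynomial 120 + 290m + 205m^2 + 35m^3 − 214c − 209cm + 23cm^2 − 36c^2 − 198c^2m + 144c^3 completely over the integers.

Group: 3c(48c^2 − 82cm − 76c + 35m^2 + 65m + 30) + (m + 4)(48c^2 − 82cm − 76c + 35m^2 + 65m + 30); both groups contain (48c^2 − 82cm − 76c + 35m^2 + 65m + 30), so (3c + m + 4) is a factor with cofactor 48c^2 − 82cm − 76c + 35m^2 + 65m + 30.
The cofactor groups again: 48c^2 − 82cm − 76c + 35m^2 + 65m + 30 = 8c(6c − 5m − 5) + (−7m − 6)(6c − 5m − 5); both groups contain (6c − 5m − 5), giving (8c − 7m − 6)(6c − 5m − 5).

(3c + m + 4)(6c − 5m − 5)(8c − 7m − 6)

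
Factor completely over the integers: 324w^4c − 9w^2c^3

Every term has a factor of 9w^2c. Then 36w^2 − c^2 = (6w)² − (c)².

9cw^2(6w − c)(6w + c)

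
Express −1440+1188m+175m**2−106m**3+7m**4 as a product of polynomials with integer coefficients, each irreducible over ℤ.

(7m−8)(m+3)(m−12)(m−5)

By the rational root theorem, m = −3 is a root, so (m+3) is a factor; dividing leaves 7m**3−127m**2+556m−480.
Next, m = 5 is a root, so (m−5) is a factor; dividing leaves 7m**2−92m+96.
The remaining quadratic factors as (7m−8)(m−12).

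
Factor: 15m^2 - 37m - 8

(3m - 8)(5m + 1)

Need a pair with product 15·(-8) = -120 and sum -37: that's -40 and 3.
Split the middle term: 15m^2 - 40m + 3m - 8 = 5m(3m - 8) + (3m - 8).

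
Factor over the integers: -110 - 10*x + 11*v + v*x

(v - 10)*(x + 11)

Group as (v*x + 11*v) + (-10*x - 110) = v*(x + 11) - 10*(x + 11).
Both groups share the factor (x + 11).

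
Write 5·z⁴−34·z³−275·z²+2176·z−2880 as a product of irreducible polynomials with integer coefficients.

(5·z−9)·(z+8)·(z−5)·(z−8)

By the rational root theorem, z = 9/5 is a root, so (5·z−9) divides it; the quotient is z³−5·z²−64·z+320.
Then z = −8 is a root, giving the factor (z+8) and quotient z²−13·z+40.
The remaining quadratic factors as (z−8)(z−5).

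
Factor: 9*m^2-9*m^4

Every term has a factor of 9*m^2; factoring it out leaves -m^2+1.
Recognize a difference of squares with the parts 1 and m.

-9*m^2*(m+1)*(m-1)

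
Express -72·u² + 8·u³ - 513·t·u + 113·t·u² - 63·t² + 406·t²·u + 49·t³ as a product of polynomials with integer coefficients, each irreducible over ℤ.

Group: 7·t·(7·t² + 57·t·u - 9·t + 8·u² - 72·u) + u·(7·t² + 57·t·u - 9·t + 8·u² - 72·u); both groups contain (7·t² + 57·t·u - 9·t + 8·u² - 72·u), so (7·t + u) is a factor with cofactor 7·t² + 57·t·u - 9·t + 8·u² - 72·u.
The cofactor groups again: 7·t² + 57·t·u - 9·t + 8·u² - 72·u = 7·t·(t + 8·u) + (u - 9)·(t + 8·u); both groups contain (t + 8·u), giving (7·t + u - 9)·(t + 8·u).

(7·t + u)·(7·t + u - 9)·(t + 8·u)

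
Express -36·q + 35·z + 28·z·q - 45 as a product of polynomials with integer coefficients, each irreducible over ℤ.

Group as (28·z·q + 35·z) + (-36·q - 45) = 7·z·(4·q + 5) - 9·(4·q + 5).
Both groups share the factor (4·q + 5).

(4·q + 5)·(7·z - 9)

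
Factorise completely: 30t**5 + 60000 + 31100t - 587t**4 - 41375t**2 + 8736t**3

(5t - 12)(6t + 5)(t - 5)(t**2 - 13t + 200)

By the rational root theorem, t = 5 is a root, giving the factor (t - 5) and quotient 30t**4 - 437t**3 + 6551t**2 - 8620t - 12000.
Next, t = 12/5 is a root, so (5t - 12) is a factor; dividing leaves 6t**3 - 73t**2 + 1135t + 1000.
Then t = -5/6 is a root, so (6t + 5) divides it; the quotient is t**2 - 13t + 200.
The quadratic t**2 - 13t + 200 has discriminant -631 < 0 and is irreducible over ℤ.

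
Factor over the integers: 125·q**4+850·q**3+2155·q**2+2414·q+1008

Testing divisors of the constant over divisors of the leading coefficient, q = -8/5 is a root, giving the factor (5·q+8) and quotient 25·q**3+130·q**2+223·q+126.
Continuing, q = -9/5 is a root, so (5·q+9) is a factor; dividing leaves 5·q**2+17·q+14.
The remaining quadratic factors as (5·q+7)(q+2).

(5·q+7)·(5·q+8)·(5·q+9)·(q+2)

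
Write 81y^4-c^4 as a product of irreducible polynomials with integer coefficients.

(3y-c)(3y+c)(9y^2+c^2)

Write as (9y^2)² − (c^2)², then factor 9y^2-c^2 once more.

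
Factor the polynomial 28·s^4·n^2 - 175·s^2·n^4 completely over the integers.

7·n^2·s^2·(2·s - 5·n)·(2·s + 5·n)

Every term has a factor of 7·s^2·n^2. Then 4·s^2 - 25·n^2 = (2·s)² − (5·n)².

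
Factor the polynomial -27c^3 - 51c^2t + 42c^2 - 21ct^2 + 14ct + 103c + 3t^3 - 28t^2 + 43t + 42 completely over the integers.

Group: c(-27c^2 - 24ct - 39c + 3t^2 - 19t - 14) + (t - 3)(-27c^2 - 24ct - 39c + 3t^2 - 19t - 14); both groups contain (-27c^2 - 24ct - 39c + 3t^2 - 19t - 14), so (c + t - 3) is a factor with cofactor -27c^2 - 24ct - 39c + 3t^2 - 19t - 14.
The cofactor groups again: -27c^2 - 24ct - 39c + 3t^2 - 19t - 14 = -3c(9c - t + 7) + (-3t - 2)(9c - t + 7); both groups contain (9c - t + 7), giving -(3c + 3t + 2)(9c - t + 7).

-(3c + 3t + 2)(9c - t + 7)(c + t - 3)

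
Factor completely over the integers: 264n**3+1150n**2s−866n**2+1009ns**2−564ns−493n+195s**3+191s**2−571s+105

(11n+3s+7)(4n+13s−15)(6n+5s−1)

Group: 6n(44n**2+155ns−137n+39s**2+46s−105) + (5s−1)(44n**2+155ns−137n+39s**2+46s−105); both groups contain (44n**2+155ns−137n+39s**2+46s−105), so (6n+5s−1) is a factor with cofactor 44n**2+155ns−137n+39s**2+46s−105.
The cofactor groups again: 44n**2+155ns−137n+39s**2+46s−105 = 11n(4n+13s−15) + (3s+7)(4n+13s−15); both groups contain (4n+13s−15), giving (11n+3s+7)(4n+13s−15).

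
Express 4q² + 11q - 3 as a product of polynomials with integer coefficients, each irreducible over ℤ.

Need a pair with product 4·(-3) = -12 and sum 11: that's -1 and 12.
Split the middle term: 4q² - q + 12q - 3 = q(4q - 1) + 3(4q - 1).

(4q - 1)(q + 3)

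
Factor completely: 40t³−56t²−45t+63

Group as (40t³−45t) + (−56t²+63) = 5t(8t²−9) − 7(8t²−9).
Both groups share the factor (8t²−9).

(5t−7)(8t²−9)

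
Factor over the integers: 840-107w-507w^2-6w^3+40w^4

Testing divisors of the constant over divisors of the leading coefficient, w = -3 is a root, so (w+3) divides it; the quotient is 40w^3-126w^2-129w+280.
Then w = -8/5 is a root, so (5w+8) divides it; the quotient is 8w^2-38w+35.
The remaining quadratic factors as (2w-7)(4w-5).

(2w-7)(4w-5)(5w+8)(w+3)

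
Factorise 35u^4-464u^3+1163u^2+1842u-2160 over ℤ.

Trying the rational-root candidates, u = 6/7 is a root, so (7u-6) is a factor; dividing leaves 5u^3-62u^2+113u+360.
Then u = -8/5 is a root, so (5u+8) is a factor; dividing leaves u^2-14u+45.
The remaining quadratic factors as (u-5)(u-9).

(5u+8)(7u-6)(u-5)(u-9)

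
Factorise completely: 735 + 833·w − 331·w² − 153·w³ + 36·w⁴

By the rational root theorem, w = −3/4 is a root, so (4·w + 3) divides it; the quotient is 9·w³ − 45·w² − 49·w + 245.
Next, w = −7/3 is a root, giving the factor (3·w + 7) and quotient 3·w² − 22·w + 35.
The remaining quadratic factors as (w − 5)(3·w − 7).

(3·w + 7)·(3·w − 7)·(4·w + 3)·(w − 5)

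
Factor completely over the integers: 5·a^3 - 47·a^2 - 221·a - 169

Trying the rational-root candidates, a = -13/5 is a root, so (5·a + 13) divides it; the quotient is a^2 - 12·a - 13.
The remaining quadratic factors as (a - 13)(a + 1).

(5·a + 13)·(a + 1)·(a - 13)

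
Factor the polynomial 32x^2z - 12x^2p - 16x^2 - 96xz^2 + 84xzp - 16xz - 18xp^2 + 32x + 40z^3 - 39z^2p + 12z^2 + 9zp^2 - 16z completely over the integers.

(8z - 3p - 4)(2x - z)(2x - 5z + 3p - 4)

Group: 2x(16xz - 6xp - 8x - 40z^2 + 39zp - 12z - 9p^2 + 16) - z(16xz - 6xp - 8x - 40z^2 + 39zp - 12z - 9p^2 + 16); both groups contain (16xz - 6xp - 8x - 40z^2 + 39zp - 12z - 9p^2 + 16), so (2x - z) is a factor with cofactor 16xz - 6xp - 8x - 40z^2 + 39zp - 12z - 9p^2 + 16.
The cofactor groups again: 16xz - 6xp - 8x - 40z^2 + 39zp - 12z - 9p^2 + 16 = 8z(2x - 5z + 3p - 4) + (-3p - 4)(2x - 5z + 3p - 4); both groups contain (2x - 5z + 3p - 4), giving (8z - 3p - 4)(2x - 5z + 3p - 4).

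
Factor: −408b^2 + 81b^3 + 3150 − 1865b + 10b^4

(2b + 9)(5b − 7)(b + 10)(b − 5)

Trying the rational-root candidates, b = −10 is a root, so (b + 10) divides it; the quotient is 10b^3 − 19b^2 − 218b + 315.
Next, b = 7/5 is a root, so (5b − 7) is a factor; dividing leaves 2b^2 − b − 45.
The remaining quadratic factors as (b − 5)(2b + 9).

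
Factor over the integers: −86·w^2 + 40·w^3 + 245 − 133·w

(2·w − 5)·(4·w + 7)·(5·w − 7)

Trying the rational-root candidates, w = 5/2 is a root, giving the factor (2·w − 5) and quotient 20·w^2 + 7·w − 49.
The remaining quadratic factors as (4·w + 7)(5·w − 7).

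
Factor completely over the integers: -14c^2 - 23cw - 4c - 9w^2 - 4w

-(14c + 9w + 4)(c + w)

Group: -c(14c + 9w + 4) - w(14c + 9w + 4); both groups contain (14c + 9w + 4).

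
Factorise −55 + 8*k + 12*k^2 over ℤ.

(2*k + 5)*(6*k − 11)

Need a pair with product 12·(−55) = −660 and sum 8: that's 30 and −22.
Split the middle term: 12*k^2 + 30*k − 22*k − 55 = 6*k*(2*k + 5) − 11*(2*k + 5).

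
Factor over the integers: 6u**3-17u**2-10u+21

Among the possible rational roots, u = 1 is a root, giving the factor (u-1) and quotient 6u**2-11u-21.
The remaining quadratic factors as (u-3)(6u+7).

(6u+7)(u-1)(u-3)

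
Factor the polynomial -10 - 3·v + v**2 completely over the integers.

Two integers with product -10 and sum -3 are 2 and -5.

(v + 2)·(v - 5)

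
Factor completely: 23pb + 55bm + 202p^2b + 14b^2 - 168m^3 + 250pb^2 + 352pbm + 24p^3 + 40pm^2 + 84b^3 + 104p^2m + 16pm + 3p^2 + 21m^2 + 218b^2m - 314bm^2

(3p + 2b + 7m)(8p + 6b - 8m + 1)(p + 7b + 3m)

Group: 3p(8p^2 + 62pb + 16pm + p + 42b^2 - 38bm + 7b - 24m^2 + 3m) + (2b + 7m)(8p^2 + 62pb + 16pm + p + 42b^2 - 38bm + 7b - 24m^2 + 3m); both groups contain (8p^2 + 62pb + 16pm + p + 42b^2 - 38bm + 7b - 24m^2 + 3m), so (3p + 2b + 7m) is a factor with cofactor 8p^2 + 62pb + 16pm + p + 42b^2 - 38bm + 7b - 24m^2 + 3m.
The cofactor groups again: 8p^2 + 62pb + 16pm + p + 42b^2 - 38bm + 7b - 24m^2 + 3m = 8p(p + 7b + 3m) + (6b - 8m + 1)(p + 7b + 3m); both groups contain (p + 7b + 3m), giving (8p + 6b - 8m + 1)(p + 7b + 3m).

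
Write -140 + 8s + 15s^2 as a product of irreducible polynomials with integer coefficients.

Need a pair with product 15·(-140) = -2100 and sum 8: that's -42 and 50.
Split the middle term: 15s^2 - 42s + 50s - 140 = 3s(5s - 14) + 10(5s - 14).

(3s + 10)(5s - 14)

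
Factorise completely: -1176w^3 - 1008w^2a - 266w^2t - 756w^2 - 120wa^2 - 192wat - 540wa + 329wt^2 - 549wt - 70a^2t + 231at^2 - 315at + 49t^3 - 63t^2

-(14w + 2a - 7t + 9)(7w + 5a + t)(12w + 7t)

Group: 14w(-84w^2 - 60wa - 61wt - 35at - 7t^2) + (2a - 7t + 9)(-84w^2 - 60wa - 61wt - 35at - 7t^2); both groups contain (-84w^2 - 60wa - 61wt - 35at - 7t^2), so (14w + 2a - 7t + 9) is a factor with cofactor -84w^2 - 60wa - 61wt - 35at - 7t^2.
The cofactor groups again: -84w^2 - 60wa - 61wt - 35at - 7t^2 = -7w(12w + 7t) + (-5a - t)(12w + 7t); both groups contain (12w + 7t), giving -(7w + 5a + t)(12w + 7t).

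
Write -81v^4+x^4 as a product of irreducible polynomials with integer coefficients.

(x)⁴ − (3v)⁴ = ((x)² − (3v)²)((x)² + (3v)²); the first factor splits again, the second (x^2+9v^2) is irreducible.

(x-3v)(x+3v)(x^2+9v^2)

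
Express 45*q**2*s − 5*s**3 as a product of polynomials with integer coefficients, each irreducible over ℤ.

Pull out the common factor 5*s; 9*q**2 − s**2 is a difference of squares.

5*s*(3*q + s)*(3*q − s)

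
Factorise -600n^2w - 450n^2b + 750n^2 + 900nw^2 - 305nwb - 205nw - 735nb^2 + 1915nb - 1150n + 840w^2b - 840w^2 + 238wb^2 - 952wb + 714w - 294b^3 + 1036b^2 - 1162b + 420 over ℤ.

-(15n + 14b - 14)(4w + 3b - 5)(10n - 15w + 7b - 6)

Group: 15n(-40nw - 30nb + 50n + 60w^2 + 17wb - 51w - 21b^2 + 53b - 30) + (14b - 14)(-40nw - 30nb + 50n + 60w^2 + 17wb - 51w - 21b^2 + 53b - 30); both groups contain (-40nw - 30nb + 50n + 60w^2 + 17wb - 51w - 21b^2 + 53b - 30), so (15n + 14b - 14) is a factor with cofactor -40nw - 30nb + 50n + 60w^2 + 17wb - 51w - 21b^2 + 53b - 30.
The cofactor groups again: -40nw - 30nb + 50n + 60w^2 + 17wb - 51w - 21b^2 + 53b - 30 = -4w(10n - 15w + 7b - 6) + (-3b + 5)(10n - 15w + 7b - 6); both groups contain (10n - 15w + 7b - 6), giving -(4w + 3b - 5)(10n - 15w + 7b - 6).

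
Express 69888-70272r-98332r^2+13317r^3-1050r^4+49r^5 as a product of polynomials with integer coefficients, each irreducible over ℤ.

Among the possible rational roots, r = -8/7 is a root, giving the factor (7r+8) and quotient 7r^4-158r^3+2083r^2-16428r+8736.
Then r = 13 is a root, so (r-13) divides it; the quotient is 7r^3-67r^2+1212r-672.
Next, r = 4/7 is a root, so (7r-4) is a factor; dividing leaves r^2-9r+168.
The quadratic r^2-9r+168 has discriminant -591 < 0 and is irreducible over ℤ.

(7r+8)(7r-4)(r-13)(r^2-9r+168)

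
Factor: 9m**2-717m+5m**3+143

(5m-1)(m+13)(m-11)

Testing divisors of the constant over divisors of the leading coefficient, m = 11 is a root, so (m-11) divides it; the quotient is 5m**2+64m-13.
The remaining quadratic factors as (5m-1)(m+13).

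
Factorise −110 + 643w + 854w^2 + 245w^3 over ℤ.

Among the possible rational roots, w = −10/7 is a root, so (7w + 10) is a factor; dividing leaves 35w^2 + 72w − 11.
The remaining quadratic factors as (5w + 11)(7w − 1).

(5w + 11)(7w + 10)(7w − 1)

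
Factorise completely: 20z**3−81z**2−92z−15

Trying the rational-root candidates, z = −1/5 is a root, so (5z+1) is a factor; dividing leaves 4z**2−17z−15.
The remaining quadratic factors as (4z+3)(z−5).

(4z+3)(5z+1)(z−5)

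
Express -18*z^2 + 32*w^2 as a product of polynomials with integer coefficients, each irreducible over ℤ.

2*(4*w + 3*z)*(4*w - 3*z)

Every term has a factor of 2. Then 16*w^2 - 9*z^2 = (4*w)² − (3*z)².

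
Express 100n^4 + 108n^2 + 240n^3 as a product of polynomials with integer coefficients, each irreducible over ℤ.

Pull out the common factor 4n^2, then factor the remaining trinomial.

4n^2(5n + 3)(5n + 9)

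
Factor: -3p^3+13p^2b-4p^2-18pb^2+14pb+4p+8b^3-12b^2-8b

Group: p(-3p^2+10pb+2p-8b^2-4b) + (-b+2)(-3p^2+10pb+2p-8b^2-4b); both groups contain (-3p^2+10pb+2p-8b^2-4b), so (p-b+2) is a factor with cofactor -3p^2+10pb+2p-8b^2-4b.
The cofactor groups again: -3p^2+10pb+2p-8b^2-4b = -p(3p-4b-2) + 2b(3p-4b-2); both groups contain (3p-4b-2), giving -(p-2b)(3p-4b-2).

-(p-2b)(3p-4b-2)(p-b+2)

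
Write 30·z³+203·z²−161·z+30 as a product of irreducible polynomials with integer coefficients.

(2·z+15)·(3·z−1)·(5·z−2)

Among the possible rational roots, z = 2/5 is a root, so (5·z−2) is a factor; dividing leaves 6·z²+43·z−15.
The remaining quadratic factors as (3·z−1)(2·z+15).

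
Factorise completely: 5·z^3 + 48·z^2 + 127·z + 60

By the rational root theorem, z = -4 is a root, giving the factor (z + 4) and quotient 5·z^2 + 28·z + 15.
The remaining quadratic factors as (z + 5)(5·z + 3).

(5·z + 3)·(z + 4)·(z + 5)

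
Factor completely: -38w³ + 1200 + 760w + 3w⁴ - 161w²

Among the possible rational roots, w = -4/3 is a root, so (3w + 4) divides it; the quotient is w³ - 14w² - 35w + 300.
Then w = 4 is a root, giving the factor (w - 4) and quotient w² - 10w - 75.
The remaining quadratic factors as (w + 5)(w - 15).

(3w + 4)(w + 5)(w - 15)(w - 4)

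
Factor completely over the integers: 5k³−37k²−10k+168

(5k−12)(k+2)(k−7)

Among the possible rational roots, k = −2 is a root, so (k+2) is a factor; dividing leaves 5k²−47k+84.
The remaining quadratic factors as (k−7)(5k−12).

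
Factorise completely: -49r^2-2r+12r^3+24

(3r+2)(4r-3)(r-4)

Testing divisors of the constant over divisors of the leading coefficient, r = 4 is a root, so (r-4) is a factor; dividing leaves 12r^2-r-6.
The remaining quadratic factors as (3r+2)(4r-3).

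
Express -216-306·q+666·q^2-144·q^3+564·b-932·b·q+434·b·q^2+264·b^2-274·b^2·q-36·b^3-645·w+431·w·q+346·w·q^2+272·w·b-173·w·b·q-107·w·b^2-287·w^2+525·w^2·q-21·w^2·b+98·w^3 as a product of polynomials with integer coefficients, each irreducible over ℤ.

Group: 2·w·(49·w^2-35·w·b+42·w·q+77·w-36·b^2+50·b·q-60·b-16·q^2+58·q+24) + (b+9·q-9)·(49·w^2-35·w·b+42·w·q+77·w-36·b^2+50·b·q-60·b-16·q^2+58·q+24); both groups contain (49·w^2-35·w·b+42·w·q+77·w-36·b^2+50·b·q-60·b-16·q^2+58·q+24), so (2·w+b+9·q-9) is a factor with cofactor 49·w^2-35·w·b+42·w·q+77·w-36·b^2+50·b·q-60·b-16·q^2+58·q+24.
The cofactor groups again: 49·w^2-35·w·b+42·w·q+77·w-36·b^2+50·b·q-60·b-16·q^2+58·q+24 = 7·w·(7·w-9·b+8·q+3) + (4·b-2·q+8)·(7·w-9·b+8·q+3); both groups contain (7·w-9·b+8·q+3), giving (7·w+4·b-2·q+8)·(7·w-9·b+8·q+3).

(7·w-9·b+8·q+3)·(7·w+4·b-2·q+8)·(2·w+b+9·q-9)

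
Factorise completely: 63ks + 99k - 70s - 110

(7s + 11)(9k - 10)

Group as (63ks + 99k) + (-70s - 110) = 9k(7s + 11) - 10(7s + 11).
Both groups share the factor (7s + 11).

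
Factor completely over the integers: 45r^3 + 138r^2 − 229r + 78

(3r + 13)(3r − 2)(5r − 3)

Among the possible rational roots, r = 2/3 is a root, so (3r − 2) is a factor; dividing leaves 15r^2 + 56r − 39.
The remaining quadratic factors as (5r − 3)(3r + 13).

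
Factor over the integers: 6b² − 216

Pull out the common factor 6; b² − 36 is a difference of squares.

6(b + 6)(b − 6)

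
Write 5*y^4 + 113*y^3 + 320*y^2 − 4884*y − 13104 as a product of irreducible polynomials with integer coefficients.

Testing divisors of the constant over divisors of the leading coefficient, y = −12 is a root, giving the factor (y + 12) and quotient 5*y^3 + 53*y^2 − 316*y − 1092.
Next, y = −14 is a root, so (y + 14) divides it; the quotient is 5*y^2 − 17*y − 78.
The remaining quadratic factors as (5*y + 13)(y − 6).

(5*y + 13)*(y + 12)*(y + 14)*(y − 6)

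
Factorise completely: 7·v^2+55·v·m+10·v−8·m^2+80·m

Group: v·(7·v−m+10) + 8·m·(7·v−m+10); both groups contain (7·v−m+10).

(7·v−m+10)·(v+8·m)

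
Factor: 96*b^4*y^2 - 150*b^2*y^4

6*b^2*y^2*(4*b + 5*y)*(4*b - 5*y)

Every term has a factor of 6*b^2*y^2. Then 16*b^2 - 25*y^2 = (4*b)² − (5*y)².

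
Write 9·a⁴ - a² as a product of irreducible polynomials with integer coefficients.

Pull out the common factor a², leaving 9·a² - 1.
Recognize a difference of squares with the parts 3·a and 1.

a²·(3·a + 1)·(3·a - 1)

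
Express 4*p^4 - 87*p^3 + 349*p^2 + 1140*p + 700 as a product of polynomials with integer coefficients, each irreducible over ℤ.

(4*p + 5)*(p + 1)*(p - 10)*(p - 14)

By the rational root theorem, p = 10 is a root, so (p - 10) divides it; the quotient is 4*p^3 - 47*p^2 - 121*p - 70.
Continuing, p = -1 is a root, giving the factor (p + 1) and quotient 4*p^2 - 51*p - 70.
The remaining quadratic factors as (p - 14)(4*p + 5).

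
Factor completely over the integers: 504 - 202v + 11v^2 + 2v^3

(2v - 9)(v + 14)(v - 4)

Among the possible rational roots, v = 4 is a root, so (v - 4) divides it; the quotient is 2v^2 + 19v - 126.
The remaining quadratic factors as (2v - 9)(v + 14).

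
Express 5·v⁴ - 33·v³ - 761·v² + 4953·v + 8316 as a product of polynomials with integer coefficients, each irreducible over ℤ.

Trying the rational-root candidates, v = -12 is a root, so (v + 12) is a factor; dividing leaves 5·v³ - 93·v² + 355·v + 693.
Next, v = 11 is a root, giving the factor (v - 11) and quotient 5·v² - 38·v - 63.
The remaining quadratic factors as (v - 9)(5·v + 7).

(5·v + 7)·(v + 12)·(v - 11)·(v - 9)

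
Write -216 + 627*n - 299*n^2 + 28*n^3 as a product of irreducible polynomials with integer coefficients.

Testing divisors of the constant over divisors of the leading coefficient, n = 8 is a root, so (n - 8) divides it; the quotient is 28*n^2 - 75*n + 27.
The remaining quadratic factors as (7*n - 3)(4*n - 9).

(4*n - 9)*(7*n - 3)*(n - 8)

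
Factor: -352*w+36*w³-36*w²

4*w*(3*w+8)*(3*w-11)

Pull out the common factor 4*w, then factor the remaining trinomial.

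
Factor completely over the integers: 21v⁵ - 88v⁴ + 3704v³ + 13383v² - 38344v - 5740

(3v + 14)(7v + 1)(v - 2)(v² - 7v + 205)

Testing divisors of the constant over divisors of the leading coefficient, v = -1/7 is a root, so (7v + 1) is a factor; dividing leaves 3v⁴ - 13v³ + 531v² + 1836v - 5740.
Continuing, v = 2 is a root, giving the factor (v - 2) and quotient 3v³ - 7v² + 517v + 2870.
Next, v = -14/3 is a root, giving the factor (3v + 14) and quotient v² - 7v + 205.
The quadratic v² - 7v + 205 has discriminant -771 < 0 and is irreducible over ℤ.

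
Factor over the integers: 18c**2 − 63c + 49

(3c − 7)(6c − 7)

Need a pair with product 18·49 = 882 and sum −63: that's −21 and −42.
Split the middle term: 18c**2 − 21c − 42c + 49 = 3c(6c − 7) − 7(6c − 7).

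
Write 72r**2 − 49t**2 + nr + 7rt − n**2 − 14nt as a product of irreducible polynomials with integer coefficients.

−(n + 8r + 7t)(n − 9r + 7t)

Group: −n(n − 9r + 7t) + (−8r − 7t)(n − 9r + 7t); both groups contain (n − 9r + 7t).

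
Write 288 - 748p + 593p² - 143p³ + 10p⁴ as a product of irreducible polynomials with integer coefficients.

Among the possible rational roots, p = 4/5 is a root, so (5p - 4) divides it; the quotient is 2p³ - 27p² + 97p - 72.
Continuing, p = 1 is a root, so (p - 1) is a factor; dividing leaves 2p² - 25p + 72.
The remaining quadratic factors as (2p - 9)(p - 8).

(2p - 9)(5p - 4)(p - 1)(p - 8)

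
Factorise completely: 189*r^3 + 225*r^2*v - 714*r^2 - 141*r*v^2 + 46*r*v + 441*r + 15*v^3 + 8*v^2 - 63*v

(3*r + 5*v - 9)*(7*r - v)*(9*r - 3*v - 7)

Group: 7*r*(27*r^2 + 36*r*v - 102*r - 15*v^2 - 8*v + 63) - v*(27*r^2 + 36*r*v - 102*r - 15*v^2 - 8*v + 63); both groups contain (27*r^2 + 36*r*v - 102*r - 15*v^2 - 8*v + 63), so (7*r - v) is a factor with cofactor 27*r^2 + 36*r*v - 102*r - 15*v^2 - 8*v + 63.
The cofactor groups again: 27*r^2 + 36*r*v - 102*r - 15*v^2 - 8*v + 63 = 9*r*(3*r + 5*v - 9) + (-3*v - 7)*(3*r + 5*v - 9); both groups contain (3*r + 5*v - 9), giving (9*r - 3*v - 7)*(3*r + 5*v - 9).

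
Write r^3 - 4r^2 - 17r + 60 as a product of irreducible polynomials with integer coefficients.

Trying the rational-root candidates, r = 5 is a root, so (r - 5) is a factor; dividing leaves r^2 + r - 12.
The remaining quadratic factors as (r - 3)(r + 4).

(r + 4)(r - 3)(r - 5)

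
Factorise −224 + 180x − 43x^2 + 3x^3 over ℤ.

(3x − 7)(x − 4)(x − 8)

Among the possible rational roots, x = 7/3 is a root, giving the factor (3x − 7) and quotient x^2 − 12x + 32.
The remaining quadratic factors as (x − 4)(x − 8).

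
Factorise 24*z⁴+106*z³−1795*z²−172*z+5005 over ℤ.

(2*z−13)*(3*z+5)*(4*z−7)*(z+11)

By the rational root theorem, z = 7/4 is a root, giving the factor (4*z−7) and quotient 6*z³+37*z²−384*z−715.
Continuing, z = −5/3 is a root, giving the factor (3*z+5) and quotient 2*z²+9*z−143.
The remaining quadratic factors as (2*z−13)(z+11).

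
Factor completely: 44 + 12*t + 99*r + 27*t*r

Group as (27*t*r + 12*t) + (99*r + 44) = 3*t*(9*r + 4) + 11*(9*r + 4).
Both groups share the factor (9*r + 4).

(3*t + 11)*(9*r + 4)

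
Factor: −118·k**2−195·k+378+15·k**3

Among the possible rational roots, k = 9 is a root, giving the factor (k−9) and quotient 15·k**2+17·k−42.
The remaining quadratic factors as (5·k−6)(3·k+7).

(3·k+7)·(5·k−6)·(k−9)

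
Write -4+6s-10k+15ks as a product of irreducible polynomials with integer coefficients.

Group as (15ks-10k) + (6s-4) = 5k(3s-2) + 2(3s-2).
Both groups share the factor (3s-2).

(3s-2)(5k+2)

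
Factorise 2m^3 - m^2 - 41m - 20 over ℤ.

(2m + 1)(m + 4)(m - 5)

Testing divisors of the constant over divisors of the leading coefficient, m = 5 is a root, giving the factor (m - 5) and quotient 2m^2 + 9m + 4.
The remaining quadratic factors as (m + 4)(2m + 1).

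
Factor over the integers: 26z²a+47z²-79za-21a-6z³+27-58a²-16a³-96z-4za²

Group: z(-6z²+20za+29z+16a²+10a-9) + (-a-3)(-6z²+20za+29z+16a²+10a-9); both groups contain (-6z²+20za+29z+16a²+10a-9), so (z-a-3) is a factor with cofactor -6z²+20za+29z+16a²+10a-9.
The cofactor groups again: -6z²+20za+29z+16a²+10a-9 = -3z(2z-8a-9) + (-2a+1)(2z-8a-9); both groups contain (2z-8a-9), giving -(3z+2a-1)(2z-8a-9).

-(2z-8a-9)(z-a-3)(3z+2a-1)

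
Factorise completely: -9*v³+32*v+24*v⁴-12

Group as (24*v⁴+32*v) + (-9*v³-12) = 8*v*(3*v³+4) - 3*(3*v³+4).
Both groups share the factor (3*v³+4).

(8*v-3)*(3*v³+4)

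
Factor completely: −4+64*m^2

4*(4*m+1)*(4*m−1)

Factor out 4, leaving 16*m^2−1, which is a difference of two squares.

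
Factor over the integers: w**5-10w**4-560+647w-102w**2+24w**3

(w-1)(w-5)(w-7)(w**2+3w+16)

Testing divisors of the constant over divisors of the leading coefficient, w = 5 is a root, giving the factor (w-5) and quotient w**4-5w**3-w**2-107w+112.
Continuing, w = 7 is a root, so (w-7) divides it; the quotient is w**3+2w**2+13w-16.
Continuing, w = 1 is a root, so (w-1) is a factor; dividing leaves w**2+3w+16.
The quadratic w**2+3w+16 has discriminant -55 < 0 and is irreducible over ℤ.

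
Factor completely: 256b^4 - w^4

(4b)⁴ − (w)⁴ = ((4b)² − (w)²)((4b)² + (w)²); the first factor splits again, the second (16b^2 + w^2) is irreducible.

(4b + w)(4b - w)(16b^2 + w^2)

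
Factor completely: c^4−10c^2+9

(c+1)(c+3)(c−1)(c−3)

Substitute u = c^2 to get a quadratic in u, then factor.
c^2−1 is a difference of squares.
c^2−9 is a difference of squares.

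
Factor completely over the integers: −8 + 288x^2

Factor out 8, leaving 36x^2 − 1, which is a difference of two squares.

8(6x + 1)(6x − 1)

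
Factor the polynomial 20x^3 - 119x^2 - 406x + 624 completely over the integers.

(4x + 13)(5x - 6)(x - 8)

Testing divisors of the constant over divisors of the leading coefficient, x = -13/4 is a root, giving the factor (4x + 13) and quotient 5x^2 - 46x + 48.
The remaining quadratic factors as (5x - 6)(x - 8).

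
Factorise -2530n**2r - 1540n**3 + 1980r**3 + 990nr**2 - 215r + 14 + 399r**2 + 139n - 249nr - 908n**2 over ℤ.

Group: 14n(-110n**2 - 275nr - 57n - 165r**2 - 47r + 14) + (-12r + 1)(-110n**2 - 275nr - 57n - 165r**2 - 47r + 14); both groups contain (-110n**2 - 275nr - 57n - 165r**2 - 47r + 14), so (14n - 12r + 1) is a factor with cofactor -110n**2 - 275nr - 57n - 165r**2 - 47r + 14.
The cofactor groups again: -110n**2 - 275nr - 57n - 165r**2 - 47r + 14 = -10n(11n + 11r - 2) + (-15r - 7)(11n + 11r - 2); both groups contain (11n + 11r - 2), giving -(10n + 15r + 7)(11n + 11r - 2).

-(10n + 15r + 7)(11n + 11r - 2)(14n - 12r + 1)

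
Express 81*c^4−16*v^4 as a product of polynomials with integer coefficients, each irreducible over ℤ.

(3*c+2*v)*(3*c−2*v)*(9*c^2+4*v^2)

Difference of squares twice: with A = 3*c and B = 2*v, A⁴ − B⁴ = (A² − B²)(A² + B²), and A² − B² factors again.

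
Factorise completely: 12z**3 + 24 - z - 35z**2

(3z - 8)(4z + 3)(z - 1)

Trying the rational-root candidates, z = 1 is a root, so (z - 1) is a factor; dividing leaves 12z**2 - 23z - 24.
The remaining quadratic factors as (3z - 8)(4z + 3).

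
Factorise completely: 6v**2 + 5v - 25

(2v + 5)(3v - 5)

Need a pair with product 6·(-25) = -150 and sum 5: that's 15 and -10.
Split the middle term: 6v**2 + 15v - 10v - 25 = 3v(2v + 5) - 5(2v + 5).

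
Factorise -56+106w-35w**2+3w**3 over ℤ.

(3w-2)(w-4)(w-7)

Among the possible rational roots, w = 4 is a root, so (w-4) divides it; the quotient is 3w**2-23w+14.
The remaining quadratic factors as (w-7)(3w-2).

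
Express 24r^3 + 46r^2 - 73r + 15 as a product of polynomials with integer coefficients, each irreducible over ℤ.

Trying the rational-root candidates, r = -3 is a root, so (r + 3) divides it; the quotient is 24r^2 - 26r + 5.
The remaining quadratic factors as (4r - 1)(6r - 5).

(4r - 1)(6r - 5)(r + 3)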